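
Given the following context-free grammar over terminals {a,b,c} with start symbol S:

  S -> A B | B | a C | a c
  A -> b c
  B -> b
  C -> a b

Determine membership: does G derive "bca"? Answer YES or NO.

Convert to CNF:
  S -> A B | T2 C | T2 T1 | b
  A -> T0 T1
  B -> b
  C -> T2 T0
  T0 -> b
  T1 -> c
  T2 -> a

CYK table (by increasing span):
  [0..0]={B,S,T0}  "b"  orig:{B,S}
  [1..1]={T1}  "c"  orig:{}
  [2..2]={T2}  "a"  orig:{}
  [0..1]={A}  "bc"
  [1..2]=∅  "ca"
  [0..2]=∅  "bca"

S ∉ T[0,2] ⇒ NO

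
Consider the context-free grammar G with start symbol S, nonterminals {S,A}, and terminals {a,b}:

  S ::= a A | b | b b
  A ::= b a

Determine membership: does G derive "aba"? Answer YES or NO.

Convert to CNF:
  S -> T0 T0 | T1 A | b
  A -> T0 T1
  T0 -> b
  T1 -> a

CYK fill:
  cell(0,0) a: {T1}  orig:{}
  cell(1,1) b: {S,T0}  orig:{S}
  cell(2,2) a: {T1}  orig:{}
  cell(0,1) ab: ∅
  cell(1,2) ba: {A}
  cell(0,2) aba: {S}

S ∈ T[0,2] ⇒ YES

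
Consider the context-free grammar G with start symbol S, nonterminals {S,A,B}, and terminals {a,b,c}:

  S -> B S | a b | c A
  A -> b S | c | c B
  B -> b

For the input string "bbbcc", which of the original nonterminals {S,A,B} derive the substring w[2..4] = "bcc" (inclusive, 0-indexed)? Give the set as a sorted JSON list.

Convert to CNF:
  S -> B S | T1 A | T2 T0
  A -> T0 S | T1 B | c
  B -> b
  T0 -> b
  T1 -> c
  T2 -> a

CYK table (by increasing span) — only the sub-triangle for w[2..4]:
  cell(2,2) b: {B,T0}  orig:{B}
  cell(3,3) c: {A,T1}  orig:{A}
  cell(4,4) c: {A,T1}  orig:{A}
  cell(2,3) bc: ∅
  cell(3,4) cc: {S}
  cell(2,4) bcc: {A,S}

Original NTs in T[2,4] deriving "bcc": ["A", "S"]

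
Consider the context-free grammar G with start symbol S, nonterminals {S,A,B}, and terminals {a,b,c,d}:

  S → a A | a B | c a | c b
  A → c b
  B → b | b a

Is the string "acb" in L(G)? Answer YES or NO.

CNF form of G:
  S -> T0 T1 | T0 T2 | T2 A | T2 B
  A -> T0 T1
  B -> T1 T2 | b
  T0 -> c
  T1 -> b
  T2 -> a

CYK fill:
  cell(0,0) a: {T2}  orig:{}
  cell(1,1) c: {T0}  orig:{}
  cell(2,2) b: {B,T1}  orig:{B}
  cell(0,1) ac: ∅
  cell(1,2) cb: {A,S}
  cell(0,2) acb: {S}

S ∈ T[0,2] ⇒ YES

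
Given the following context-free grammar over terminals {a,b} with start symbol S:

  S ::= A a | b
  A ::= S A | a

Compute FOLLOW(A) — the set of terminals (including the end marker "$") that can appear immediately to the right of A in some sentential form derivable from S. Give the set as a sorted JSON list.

Compute FIRST by fixpoint:
pass 1:
  A via A→a: +{a}
  S via S→A a: +{a}
  S via S→b: +{b}
  S: {a,b}  A: {a}
pass 2:
  A via A→S A: +{b}
  S: {a,b}  A: {a,b}
pass 3: (stable)
  S: {a,b}  A: {a,b}

Compute FOLLOW by fixpoint:
FOLLOW(S) := {$}
round 1:
  A→S A: FOLLOW(S) ⊇ FIRST(A) = {a,b}; new: +{a,b}
  S→A a: FOLLOW(A) ⊇ FIRST(a) = {a}; new: +{a}
  FOLLOW[S]={$,a,b}  FOLLOW[A]={a}
round 2: (no change)
  FOLLOW[S]={$,a,b}  FOLLOW[A]={a}

FOLLOW(A) = ["a"]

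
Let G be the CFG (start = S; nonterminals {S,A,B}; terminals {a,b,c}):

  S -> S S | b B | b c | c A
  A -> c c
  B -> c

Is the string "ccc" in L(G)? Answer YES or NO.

CNF form of G:
  S -> S S | T0 A | T1 B | T1 T0
  A -> T0 T0
  B -> c
  T0 -> c
  T1 -> b

CYK fill:
  [0..0]={B,T0}  "c"  orig:{B}
  [1..1]={B,T0}  "c"  orig:{B}
  [2..2]={B,T0}  "c"  orig:{B}
  [0..1]={A}  "cc"
  [1..2]={A}  "cc"
  [0..2]={S}  "ccc"

S ∈ T[0,2] ⇒ YES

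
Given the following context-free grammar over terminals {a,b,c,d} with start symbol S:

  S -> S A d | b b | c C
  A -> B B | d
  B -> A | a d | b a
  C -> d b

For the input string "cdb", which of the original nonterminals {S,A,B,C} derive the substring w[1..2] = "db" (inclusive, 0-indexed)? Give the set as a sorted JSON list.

CNF form of G:
  S -> S X4 | T2 T2 | T3 C
  A -> B B | d
  B -> B B | T0 T1 | T2 T0 | d
  C -> T1 T2
  T0 -> a
  T1 -> d
  T2 -> b
  T3 -> c
  X4 -> A T1

CYK table (by increasing span) — only the sub-triangle for w[1..2]:
  [1..1]={A,B,T1}  "d"  orig:{A,B}
  [2..2]={T2}  "b"  orig:{}
  [1..2]={C}  "db"

Original NTs in T[1,2] deriving "db": ["C"]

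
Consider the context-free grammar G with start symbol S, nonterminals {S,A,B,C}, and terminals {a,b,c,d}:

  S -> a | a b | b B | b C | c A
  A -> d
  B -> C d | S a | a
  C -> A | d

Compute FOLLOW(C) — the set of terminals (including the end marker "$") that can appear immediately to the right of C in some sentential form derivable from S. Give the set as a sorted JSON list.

FIRST iteration:
[1]
  A via A→d: +{d}
  B via B→a: +{a}
  C via C→A: +{d}
  S via S→a: +{a}
  S via S→b B: +{b}
  S via S→c A: +{c}
  FIRST[S]={a,b,c}  FIRST[A]={d}  FIRST[B]={a}  FIRST[C]={d}
[2]
  B via B→C d: +{d}
  B via B→S a: +{b,c}
  FIRST[S]={a,b,c}  FIRST[A]={d}  FIRST[B]={a,b,c,d}  FIRST[C]={d}
[3] done
  FIRST[S]={a,b,c}  FIRST[A]={d}  FIRST[B]={a,b,c,d}  FIRST[C]={d}

FOLLOW sets:
FOLLOW(S) := {$}
[1]
  B→C d: FOLLOW(C) ⊇ FIRST(d) = {d}; new: +{d}
  B→S a: FOLLOW(S) ⊇ FIRST(a) = {a}; new: +{a}
  C→A: FOLLOW(A) ⊇ FOLLOW(C) ⊇ {d}; new: +{d}
  S→b B: FOLLOW(B) ⊇ FOLLOW(S) ⊇ {$,a}; new: +{$,a}
  S→b C: FOLLOW(C) ⊇ FOLLOW(S) ⊇ {$,a}; new: +{$,a}
  S→c A: FOLLOW(A) ⊇ FOLLOW(S) ⊇ {$,a}; new: +{$,a}
  FOLLOW(S)={$,a}  FOLLOW(A)={$,a,d}  FOLLOW(B)={$,a}  FOLLOW(C)={$,a,d}
[2] (no change)
  FOLLOW(S)={$,a}  FOLLOW(A)={$,a,d}  FOLLOW(B)={$,a}  FOLLOW(C)={$,a,d}

FOLLOW(C) = ["$", "a", "d"]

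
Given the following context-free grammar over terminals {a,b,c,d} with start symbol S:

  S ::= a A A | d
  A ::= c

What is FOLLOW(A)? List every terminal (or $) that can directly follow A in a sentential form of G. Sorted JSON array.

FIRST iteration:
[1]
  A via A→c: +{c}
  S via S→a A A: +{a}
  S via S→d: +{d}
  FIRST[S]={a,d}  FIRST[A]={c}
[2] (stable)
  FIRST[S]={a,d}  FIRST[A]={c}

FOLLOW sets:
initialize: $ ∈ FOLLOW(S)
round 1:
  S→a A A: FOLLOW(A) ⊇ FIRST(A) = {c}; new: +{c}
  S→a A A: FOLLOW(A) ⊇ FOLLOW(S) ⊇ {$}; new: +{$}
  S: {$}  A: {$,c}
round 2: (stable)
  S: {$}  A: {$,c}

FOLLOW(A) = ["$", "c"]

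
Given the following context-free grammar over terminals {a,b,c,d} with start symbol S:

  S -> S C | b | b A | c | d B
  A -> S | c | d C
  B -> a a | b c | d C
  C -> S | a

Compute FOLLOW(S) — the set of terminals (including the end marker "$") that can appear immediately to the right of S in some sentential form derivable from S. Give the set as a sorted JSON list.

FIRST sets, iterate to fixpoint:
round 1:
  A via A→c: +{c}
  A via A→d C: +{d}
  B via B→a a: +{a}
  B via B→b c: +{b}
  B via B→d C: +{d}
  C via C→a: +{a}
  S via S→b: +{b}
  S via S→c: +{c}
  S via S→d B: +{d}
  FIRST(S)={b,c,d}  FIRST(A)={c,d}  FIRST(B)={a,b,d}  FIRST(C)={a}
round 2:
  A via A→S: +{b}
  C via C→S: +{b,c,d}
  FIRST(S)={b,c,d}  FIRST(A)={b,c,d}  FIRST(B)={a,b,d}  FIRST(C)={a,b,c,d}
round 3: (no change)
  FIRST(S)={b,c,d}  FIRST(A)={b,c,d}  FIRST(B)={a,b,d}  FIRST(C)={a,b,c,d}

Compute FOLLOW by fixpoint:
FOLLOW(S) := {$}
iter 1:
  S→S C: FOLLOW(S) ⊇ FIRST(C) = {a,b,c,d}; new: +{a,b,c,d}
  S→S C: FOLLOW(C) ⊇ FOLLOW(S) ⊇ {$,a,b,c,d}; new: +{$,a,b,c,d}
  S→b A: FOLLOW(A) ⊇ FOLLOW(S) ⊇ {$,a,b,c,d}; new: +{$,a,b,c,d}
  S→d B: FOLLOW(B) ⊇ FOLLOW(S) ⊇ {$,a,b,c,d}; new: +{$,a,b,c,d}
  S: {$,a,b,c,d}  A: {$,a,b,c,d}  B: {$,a,b,c,d}  C: {$,a,b,c,d}
iter 2: (stable)
  S: {$,a,b,c,d}  A: {$,a,b,c,d}  B: {$,a,b,c,d}  C: {$,a,b,c,d}

FOLLOW(S) = ["$", "a", "b", "c", "d"]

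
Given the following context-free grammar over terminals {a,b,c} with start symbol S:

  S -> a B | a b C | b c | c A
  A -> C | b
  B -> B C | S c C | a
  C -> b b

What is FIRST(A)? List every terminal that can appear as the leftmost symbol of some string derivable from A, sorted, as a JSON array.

FIRST iteration:
iter 1:
  A via A→b: +{b}
  B via B→a: +{a}
  C via C→b b: +{b}
  S via S→a B: +{a}
  S via S→b c: +{b}
  S via S→c A: +{c}
  FIRST(S)={a,b,c}  FIRST(A)={b}  FIRST(B)={a}  FIRST(C)={b}
iter 2:
  B via B→S c C: +{b,c}
  FIRST(S)={a,b,c}  FIRST(A)={b}  FIRST(B)={a,b,c}  FIRST(C)={b}
iter 3: — fixpoint
  FIRST(S)={a,b,c}  FIRST(A)={b}  FIRST(B)={a,b,c}  FIRST(C)={b}

FIRST(A) = ["b"]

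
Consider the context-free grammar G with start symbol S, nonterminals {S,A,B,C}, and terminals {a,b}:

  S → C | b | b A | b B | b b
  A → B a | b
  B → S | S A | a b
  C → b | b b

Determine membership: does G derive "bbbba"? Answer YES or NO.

Convert to CNF:
  S -> T1 A | T1 B | T1 T1 | b
  A -> B T0 | b
  B -> S A | T0 T1 | T1 A | T1 B | T1 T1 | b
  C -> T1 T1 | b
  T0 -> a
  T1 -> b

CYK table (by increasing span):
  T[0,0] 'b' = {A,B,C,S,T1}  orig:{A,B,C,S}
  T[1,1] 'b' = {A,B,C,S,T1}  orig:{A,B,C,S}
  T[2,2] 'b' = {A,B,C,S,T1}  orig:{A,B,C,S}
  T[3,3] 'b' = {A,B,C,S,T1}  orig:{A,B,C,S}
  T[4,4] 'a' = {T0}  orig:{}
  T[0,1] 'bb' = {B,C,S}
  T[1,2] 'bb' = {B,C,S}
  T[2,3] 'bb' = {B,C,S}
  T[3,4] 'ba' = {A}
  T[0,2] 'bbb' = {B,S}
  T[1,3] 'bbb' = {B,S}
  T[2,4] 'bba' = {A,B,S}
  T[0,3] 'bbbb' = {B,S}
  T[1,4] 'bbba' = {A,B,S}
  T[0,4] 'bbbba' = {A,B,S}

S ∈ T[0,4] ⇒ YES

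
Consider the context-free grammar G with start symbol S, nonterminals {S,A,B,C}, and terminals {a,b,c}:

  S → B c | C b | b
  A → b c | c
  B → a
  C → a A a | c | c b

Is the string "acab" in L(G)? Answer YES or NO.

Convert to CNF:
  S -> B T1 | C T0 | b
  A -> T0 T1 | c
  B -> a
  C -> T1 T0 | T2 X3 | c
  T0 -> b
  T1 -> c
  T2 -> a
  X3 -> A T2

CYK fill:
  cell(0,0) a: {B,T2}  orig:{B}
  cell(1,1) c: {A,C,T1}  orig:{A,C}
  cell(2,2) a: {B,T2}  orig:{B}
  cell(3,3) b: {S,T0}  orig:{S}
  cell(0,1) ac: {S}
  cell(1,2) ca: {X3}  orig:{}
  cell(2,3) ab: ∅
  cell(0,2) aca: {C}
  cell(1,3) cab: ∅
  cell(0,3) acab: {S}

S ∈ T[0,3] ⇒ YES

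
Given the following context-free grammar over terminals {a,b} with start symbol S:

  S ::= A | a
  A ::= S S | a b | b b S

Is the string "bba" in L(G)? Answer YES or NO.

CNF form of G:
  S -> S S | T0 T1 | T1 X3 | a
  A -> S S | T0 T1 | T1 X2
  T0 -> a
  T1 -> b
  X2 -> T1 S
  X3 -> T1 S

Fill CYK table bottom-up:
  [0..0]={T1}  "b"  orig:{}
  [1..1]={T1}  "b"  orig:{}
  [2..2]={S,T0}  "a"  orig:{S}
  [0..1]=∅  "bb"
  [1..2]={X2,X3}  "ba"  orig:{}
  [0..2]={A,S}  "bba"

S ∈ T[0,2] ⇒ YES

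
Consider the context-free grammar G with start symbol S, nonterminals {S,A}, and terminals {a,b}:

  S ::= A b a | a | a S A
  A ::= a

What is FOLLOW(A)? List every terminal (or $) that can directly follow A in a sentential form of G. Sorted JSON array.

FIRST iteration:
[1]
  A via A→a: +{a}
  S via S→A b a: +{a}
  FIRST[S]={a}  FIRST[A]={a}
[2] (no change)
  FIRST[S]={a}  FIRST[A]={a}

FOLLOW sets:
FOLLOW(S) := {$}
iter 1:
  S→A b a: FOLLOW(A) ⊇ FIRST(b) = {b}; new: +{b}
  S→a S A: FOLLOW(S) ⊇ FIRST(A) = {a}; new: +{a}
  S→a S A: FOLLOW(A) ⊇ FOLLOW(S) ⊇ {$,a}; new: +{$,a}
  FOLLOW[S]={$,a}  FOLLOW[A]={$,a,b}
iter 2: (stable)
  FOLLOW[S]={$,a}  FOLLOW[A]={$,a,b}

FOLLOW(A) = ["$", "a", "b"]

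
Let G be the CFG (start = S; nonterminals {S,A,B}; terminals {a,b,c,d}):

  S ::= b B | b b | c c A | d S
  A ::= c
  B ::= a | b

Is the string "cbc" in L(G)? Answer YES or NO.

Convert to CNF:
  S -> T0 B | T0 T0 | T1 X3 | T2 S
  A -> c
  B -> a | b
  T0 -> b
  T1 -> c
  T2 -> d
  X3 -> T1 A

Fill CYK table bottom-up:
  cell(0,0) c: {A,T1}  orig:{A}
  cell(1,1) b: {B,T0}  orig:{B}
  cell(2,2) c: {A,T1}  orig:{A}
  cell(0,1) cb: ∅
  cell(1,2) bc: ∅
  cell(0,2) cbc: ∅

S ∉ T[0,2] ⇒ NO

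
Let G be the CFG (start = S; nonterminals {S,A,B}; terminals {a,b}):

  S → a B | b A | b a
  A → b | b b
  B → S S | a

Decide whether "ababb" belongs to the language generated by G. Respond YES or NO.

Convert to CNF:
  S -> T0 A | T0 T1 | T1 B
  A -> T0 T0 | b
  B -> S S | a
  T0 -> b
  T1 -> a

CYK fill:
  T[0,0] 'a' = {B,T1}  orig:{B}
  T[1,1] 'b' = {A,T0}  orig:{A}
  T[2,2] 'a' = {B,T1}  orig:{B}
  T[3,3] 'b' = {A,T0}  orig:{A}
  T[4,4] 'b' = {A,T0}  orig:{A}
  T[0,1] 'ab' = ∅
  T[1,2] 'ba' = {S}
  T[2,3] 'ab' = ∅
  T[3,4] 'bb' = {A,S}
  T[0,2] 'aba' = ∅
  T[1,3] 'bab' = ∅
  T[2,4] 'abb' = ∅
  T[0,3] 'abab' = ∅
  T[1,4] 'babb' = {B}
  T[0,4] 'ababb' = {S}

S ∈ T[0,4] ⇒ YES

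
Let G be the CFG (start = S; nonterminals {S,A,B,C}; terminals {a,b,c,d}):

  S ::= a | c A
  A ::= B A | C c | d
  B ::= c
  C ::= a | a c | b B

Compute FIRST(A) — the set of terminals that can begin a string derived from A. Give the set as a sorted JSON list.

FIRST sets, iterate to fixpoint:
iter 1:
  A via A→d: +{d}
  B via B→c: +{c}
  C via C→a: +{a}
  C via C→b B: +{b}
  S via S→a: +{a}
  S via S→c A: +{c}
  S: {a,c}  A: {d}  B: {c}  C: {a,b}
iter 2:
  A via A→B A: +{c}
  A via A→C c: +{a,b}
  S: {a,c}  A: {a,b,c,d}  B: {c}  C: {a,b}
iter 3: done
  S: {a,c}  A: {a,b,c,d}  B: {c}  C: {a,b}

FIRST(A) = ["a", "b", "c", "d"]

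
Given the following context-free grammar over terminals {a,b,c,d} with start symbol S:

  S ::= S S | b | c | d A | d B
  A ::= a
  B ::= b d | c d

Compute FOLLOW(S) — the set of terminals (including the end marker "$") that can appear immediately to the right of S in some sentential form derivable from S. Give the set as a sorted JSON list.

FIRST iteration:
[1]
  A via A→a: +{a}
  B via B→b d: +{b}
  B via B→c d: +{c}
  S via S→b: +{b}
  S via S→c: +{c}
  S via S→d A: +{d}
  FIRST(S)={b,c,d}  FIRST(A)={a}  FIRST(B)={b,c}
[2] done
  FIRST(S)={b,c,d}  FIRST(A)={a}  FIRST(B)={b,c}

Compute FOLLOW by fixpoint:
seed FOLLOW(S) with $
pass 1:
  S→S S: FOLLOW(S) ⊇ FIRST(S) = {b,c,d}; new: +{b,c,d}
  S→d A: FOLLOW(A) ⊇ FOLLOW(S) ⊇ {$,b,c,d}; new: +{$,b,c,d}
  S→d B: FOLLOW(B) ⊇ FOLLOW(S) ⊇ {$,b,c,d}; new: +{$,b,c,d}
  FOLLOW[S]={$,b,c,d}  FOLLOW[A]={$,b,c,d}  FOLLOW[B]={$,b,c,d}
pass 2: (no change)
  FOLLOW[S]={$,b,c,d}  FOLLOW[A]={$,b,c,d}  FOLLOW[B]={$,b,c,d}

FOLLOW(S) = ["$", "b", "c", "d"]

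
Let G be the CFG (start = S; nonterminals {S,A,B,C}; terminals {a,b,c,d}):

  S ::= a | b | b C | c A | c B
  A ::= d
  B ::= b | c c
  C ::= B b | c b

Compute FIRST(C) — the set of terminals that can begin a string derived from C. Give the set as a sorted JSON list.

FIRST iteration:
[1]
  A via A→d: +{d}
  B via B→b: +{b}
  B via B→c c: +{c}
  C via C→B b: +{b,c}
  S via S→a: +{a}
  S via S→b: +{b}
  S via S→c A: +{c}
  S: {a,b,c}  A: {d}  B: {b,c}  C: {b,c}
[2] (stable)
  S: {a,b,c}  A: {d}  B: {b,c}  C: {b,c}

FIRST(C) = ["b", "c"]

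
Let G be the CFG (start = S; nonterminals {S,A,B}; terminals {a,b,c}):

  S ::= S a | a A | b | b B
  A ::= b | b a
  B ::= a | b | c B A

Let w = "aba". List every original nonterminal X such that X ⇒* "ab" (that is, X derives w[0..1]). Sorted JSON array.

Convert to CNF:
  S -> S T1 | T0 B | T1 A | b
  A -> T0 T1 | b
  B -> T2 X3 | a | b
  T0 -> b
  T1 -> a
  T2 -> c
  X3 -> B A

CYK table (by increasing span) — only the sub-triangle for w[0..1]:
  T[0,0] 'a' = {B,T1}  orig:{B}
  T[1,1] 'b' = {A,B,S,T0}  orig:{A,B,S}
  T[0,1] 'ab' = {S,X3}  orig:{S}

Original NTs in T[0,1] deriving "ab": ["S"]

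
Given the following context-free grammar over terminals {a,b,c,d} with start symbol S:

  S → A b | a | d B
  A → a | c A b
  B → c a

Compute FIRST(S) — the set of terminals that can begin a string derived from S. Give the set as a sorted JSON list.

FIRST iteration:
round 1:
  A via A→a: +{a}
  A via A→c A b: +{c}
  B via B→c a: +{c}
  S via S→A b: +{a,c}
  S via S→d B: +{d}
  FIRST(S)={a,c,d}  FIRST(A)={a,c}  FIRST(B)={c}
round 2: (stable)
  FIRST(S)={a,c,d}  FIRST(A)={a,c}  FIRST(B)={c}

FIRST(S) = ["a", "c", "d"]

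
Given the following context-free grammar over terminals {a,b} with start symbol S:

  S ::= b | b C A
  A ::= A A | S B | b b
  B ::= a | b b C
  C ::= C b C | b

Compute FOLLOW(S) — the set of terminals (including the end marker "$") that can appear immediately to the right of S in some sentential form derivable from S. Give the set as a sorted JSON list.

FIRST iteration:
[1]
  A via A→b b: +{b}
  B via B→a: +{a}
  B via B→b b C: +{b}
  C via C→b: +{b}
  S via S→b: +{b}
  FIRST(S)={b}  FIRST(A)={b}  FIRST(B)={a,b}  FIRST(C)={b}
[2] (stable)
  FIRST(S)={b}  FIRST(A)={b}  FIRST(B)={a,b}  FIRST(C)={b}

FOLLOW iteration:
seed FOLLOW(S) with $
round 1:
  A→A A: FOLLOW(A) ⊇ FIRST(A) = {b}; new: +{b}
  A→S B: FOLLOW(S) ⊇ FIRST(B) = {a,b}; new: +{a,b}
  A→S B: FOLLOW(B) ⊇ FOLLOW(A) ⊇ {b}; new: +{b}
  B→b b C: FOLLOW(C) ⊇ FOLLOW(B) ⊇ {b}; new: +{b}
  S→b C A: FOLLOW(A) ⊇ FOLLOW(S) ⊇ {$,a,b}; new: +{$,a}
  FOLLOW(S)={$,a,b}  FOLLOW(A)={$,a,b}  FOLLOW(B)={b}  FOLLOW(C)={b}
round 2:
  A→S B: FOLLOW(B) ⊇ FOLLOW(A) ⊇ {$,a,b}; new: +{$,a}
  B→b b C: FOLLOW(C) ⊇ FOLLOW(B) ⊇ {$,a,b}; new: +{$,a}
  FOLLOW(S)={$,a,b}  FOLLOW(A)={$,a,b}  FOLLOW(B)={$,a,b}  FOLLOW(C)={$,a,b}
round 3: (stable)
  FOLLOW(S)={$,a,b}  FOLLOW(A)={$,a,b}  FOLLOW(B)={$,a,b}  FOLLOW(C)={$,a,b}

FOLLOW(S) = ["$", "a", "b"]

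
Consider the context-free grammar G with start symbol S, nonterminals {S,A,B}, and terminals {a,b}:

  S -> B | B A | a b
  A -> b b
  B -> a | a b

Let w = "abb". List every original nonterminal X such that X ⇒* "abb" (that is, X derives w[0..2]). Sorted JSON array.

CNF form of G:
  S -> B A | T1 T0 | a
  A -> T0 T0
  B -> T1 T0 | a
  T0 -> b
  T1 -> a

CYK fill — only the sub-triangle for w[0..2]:
  [0..0]={B,S,T1}  "a"  orig:{B,S}
  [1..1]={T0}  "b"  orig:{}
  [2..2]={T0}  "b"  orig:{}
  [0..1]={B,S}  "ab"
  [1..2]={A}  "bb"
  [0..2]={S}  "abb"

Original NTs in T[0,2] deriving "abb": ["S"]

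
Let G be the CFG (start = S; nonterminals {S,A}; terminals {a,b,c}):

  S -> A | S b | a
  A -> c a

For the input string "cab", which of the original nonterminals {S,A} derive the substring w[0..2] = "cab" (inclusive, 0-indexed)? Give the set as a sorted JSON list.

Convert to CNF:
  S -> S T2 | T0 T1 | a
  A -> T0 T1
  T0 -> c
  T1 -> a
  T2 -> b

CYK fill — only the sub-triangle for w[0..2]:
  cell(0,0) c: {T0}  orig:{}
  cell(1,1) a: {S,T1}  orig:{S}
  cell(2,2) b: {T2}  orig:{}
  cell(0,1) ca: {A,S}
  cell(1,2) ab: {S}
  cell(0,2) cab: {S}

Original NTs in T[0,2] deriving "cab": ["S"]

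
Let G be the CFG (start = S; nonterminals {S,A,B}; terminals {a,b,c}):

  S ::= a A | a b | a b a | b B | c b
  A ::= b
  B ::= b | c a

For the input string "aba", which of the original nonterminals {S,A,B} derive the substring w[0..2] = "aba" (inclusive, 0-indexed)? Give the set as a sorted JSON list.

Convert to CNF:
  S -> T0 T2 | T1 A | T1 T2 | T1 X3 | T2 B
  A -> b
  B -> T0 T1 | b
  T0 -> c
  T1 -> a
  T2 -> b
  X3 -> T2 T1

CYK table (by increasing span), restricted to cells inside w[0..2]:
  [0..0]={T1}  "a"  orig:{}
  [1..1]={A,B,T2}  "b"  orig:{A,B}
  [2..2]={T1}  "a"  orig:{}
  [0..1]={S}  "ab"
  [1..2]={X3}  "ba"  orig:{}
  [0..2]={S}  "aba"

Original NTs in T[0,2] deriving "aba": ["S"]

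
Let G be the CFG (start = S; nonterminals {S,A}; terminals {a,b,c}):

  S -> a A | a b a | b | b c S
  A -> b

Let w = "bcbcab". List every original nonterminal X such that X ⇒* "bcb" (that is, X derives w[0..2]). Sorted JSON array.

CNF form of G:
  S -> T0 A | T0 X3 | T1 X4 | b
  A -> b
  T0 -> a
  T1 -> b
  T2 -> c
  X3 -> T1 T0
  X4 -> T2 S

CYK fill, restricted to cells inside w[0..2]:
  cell(0,0) b: {A,S,T1}  orig:{A,S}
  cell(1,1) c: {T2}  orig:{}
  cell(2,2) b: {A,S,T1}  orig:{A,S}
  cell(0,1) bc: ∅
  cell(1,2) cb: {X4}  orig:{}
  cell(0,2) bcb: {S}

Original NTs in T[0,2] deriving "bcb": ["S"]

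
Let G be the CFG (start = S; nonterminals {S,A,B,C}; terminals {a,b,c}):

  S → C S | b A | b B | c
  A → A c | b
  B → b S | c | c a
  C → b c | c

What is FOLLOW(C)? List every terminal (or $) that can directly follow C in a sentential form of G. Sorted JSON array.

Compute FIRST by fixpoint:
round 1:
  A via A→b: +{b}
  B via B→b S: +{b}
  B via B→c: +{c}
  C via C→b c: +{b}
  C via C→c: +{c}
  S via S→C S: +{b,c}
  FIRST(S)={b,c}  FIRST(A)={b}  FIRST(B)={b,c}  FIRST(C)={b,c}
round 2: done
  FIRST(S)={b,c}  FIRST(A)={b}  FIRST(B)={b,c}  FIRST(C)={b,c}

FOLLOW iteration:
initialize: $ ∈ FOLLOW(S)
round 1:
  A→A c: FOLLOW(A) ⊇ FIRST(c) = {c}; new: +{c}
  S→C S: FOLLOW(C) ⊇ FIRST(S) = {b,c}; new: +{b,c}
  S→b A: FOLLOW(A) ⊇ FOLLOW(S) ⊇ {$}; new: +{$}
  S→b B: FOLLOW(B) ⊇ FOLLOW(S) ⊇ {$}; new: +{$}
  FOLLOW[S]={$}  FOLLOW[A]={$,c}  FOLLOW[B]={$}  FOLLOW[C]={b,c}
round 2: — fixpoint
  FOLLOW[S]={$}  FOLLOW[A]={$,c}  FOLLOW[B]={$}  FOLLOW[C]={b,c}

FOLLOW(C) = ["b", "c"]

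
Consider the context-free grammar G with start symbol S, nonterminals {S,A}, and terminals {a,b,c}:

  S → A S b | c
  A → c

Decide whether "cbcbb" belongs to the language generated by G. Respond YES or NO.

CNF form of G:
  S -> A X1 | c
  A -> c
  T0 -> b
  X1 -> S T0

Fill CYK table bottom-up:
  [0..0]={A,S}  "c"
  [1..1]={T0}  "b"  orig:{}
  [2..2]={A,S}  "c"
  [3..3]={T0}  "b"  orig:{}
  [4..4]={T0}  "b"  orig:{}
  [0..1]={X1}  "cb"  orig:{}
  [1..2]=∅  "bc"
  [2..3]={X1}  "cb"  orig:{}
  [3..4]=∅  "bb"
  [0..2]=∅  "cbc"
  [1..3]=∅  "bcb"
  [2..4]=∅  "cbb"
  [0..3]=∅  "cbcb"
  [1..4]=∅  "bcbb"
  [0..4]=∅  "cbcbb"

S ∉ T[0,4] ⇒ NO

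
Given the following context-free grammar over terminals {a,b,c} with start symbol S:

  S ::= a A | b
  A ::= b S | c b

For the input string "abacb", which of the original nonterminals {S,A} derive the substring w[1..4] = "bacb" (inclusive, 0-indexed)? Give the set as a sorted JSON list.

CNF form of G:
  S -> T2 A | b
  A -> T0 S | T1 T0
  T0 -> b
  T1 -> c
  T2 -> a

Fill CYK table bottom-up — only the sub-triangle for w[1..4]:
  [1..1]={S,T0}  "b"  orig:{S}
  [2..2]={T2}  "a"  orig:{}
  [3..3]={T1}  "c"  orig:{}
  [4..4]={S,T0}  "b"  orig:{S}
  [1..2]=∅  "ba"
  [2..3]=∅  "ac"
  [3..4]={A}  "cb"
  [1..3]=∅  "bac"
  [2..4]={S}  "acb"
  [1..4]={A}  "bacb"

Original NTs in T[1,4] deriving "bacb": ["A"]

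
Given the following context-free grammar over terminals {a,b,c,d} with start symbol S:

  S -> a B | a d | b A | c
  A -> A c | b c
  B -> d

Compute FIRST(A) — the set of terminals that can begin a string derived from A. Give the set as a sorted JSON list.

Compute FIRST by fixpoint:
round 1:
  A via A→b c: +{b}
  B via B→d: +{d}
  S via S→a B: +{a}
  S via S→b A: +{b}
  S via S→c: +{c}
  FIRST[S]={a,b,c}  FIRST[A]={b}  FIRST[B]={d}
round 2: done
  FIRST[S]={a,b,c}  FIRST[A]={b}  FIRST[B]={d}

FIRST(A) = ["b"]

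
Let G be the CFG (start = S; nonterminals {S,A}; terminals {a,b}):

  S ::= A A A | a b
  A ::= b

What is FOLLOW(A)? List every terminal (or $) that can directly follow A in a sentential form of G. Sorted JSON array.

FIRST sets, iterate to fixpoint:
[1]
  A via A→b: +{b}
  S via S→A A A: +{b}
  S via S→a b: +{a}
  FIRST[S]={a,b}  FIRST[A]={b}
[2] — fixpoint
  FIRST[S]={a,b}  FIRST[A]={b}

Compute FOLLOW by fixpoint:
FOLLOW(S) := {$}
[1]
  S→A A A: FOLLOW(A) ⊇ FIRST(A) = {b}; new: +{b}
  S→A A A: FOLLOW(A) ⊇ FOLLOW(S) ⊇ {$}; new: +{$}
  FOLLOW[S]={$}  FOLLOW[A]={$,b}
[2] done
  FOLLOW[S]={$}  FOLLOW[A]={$,b}

FOLLOW(A) = ["$", "b"]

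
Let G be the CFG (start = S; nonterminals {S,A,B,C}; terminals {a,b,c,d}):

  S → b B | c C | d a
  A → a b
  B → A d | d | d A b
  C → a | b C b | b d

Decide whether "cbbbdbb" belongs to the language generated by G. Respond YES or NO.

Convert to CNF:
  S -> T1 B | T2 T0 | T3 C
  A -> T0 T1
  B -> A T2 | T2 X4 | d
  C -> T1 T2 | T1 X5 | a
  T0 -> a
  T1 -> b
  T2 -> d
  T3 -> c
  X4 -> A T1
  X5 -> C T1

Fill CYK table bottom-up:
  cell(0,0) c: {T3}  orig:{}
  cell(1,1) b: {T1}  orig:{}
  cell(2,2) b: {T1}  orig:{}
  cell(3,3) b: {T1}  orig:{}
  cell(4,4) d: {B,T2}  orig:{B}
  cell(5,5) b: {T1}  orig:{}
  cell(6,6) b: {T1}  orig:{}
  cell(0,1) cb: ∅
  cell(1,2) bb: ∅
  cell(2,3) bb: ∅
  cell(3,4) bd: {C,S}
  cell(4,5) db: ∅
  cell(5,6) bb: ∅
  cell(0,2) cbb: ∅
  cell(1,3) bbb: ∅
  cell(2,4) bbd: ∅
  cell(3,5) bdb: {X5}  orig:{}
  cell(4,6) dbb: ∅
  cell(0,3) cbbb: ∅
  cell(1,4) bbbd: ∅
  cell(2,5) bbdb: {C}
  cell(3,6) bdbb: ∅
  cell(0,4) cbbbd: ∅
  cell(1,5) bbbdb: ∅
  cell(2,6) bbdbb: {X5}  orig:{}
  cell(0,5) cbbbdb: ∅
  cell(1,6) bbbdbb: {C}
  cell(0,6) cbbbdbb: {S}

S ∈ T[0,6] ⇒ YES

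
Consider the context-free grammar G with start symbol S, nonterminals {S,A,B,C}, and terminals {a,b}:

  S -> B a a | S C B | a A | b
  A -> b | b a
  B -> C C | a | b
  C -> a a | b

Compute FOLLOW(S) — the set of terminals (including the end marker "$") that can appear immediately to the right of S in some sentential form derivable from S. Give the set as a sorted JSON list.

FIRST sets, iterate to fixpoint:
pass 1:
  A via A→b: +{b}
  B via B→a: +{a}
  B via B→b: +{b}
  C via C→a a: +{a}
  C via C→b: +{b}
  S via S→B a a: +{a,b}
  S: {a,b}  A: {b}  B: {a,b}  C: {a,b}
pass 2: (no change)
  S: {a,b}  A: {b}  B: {a,b}  C: {a,b}

FOLLOW sets:
initialize: $ ∈ FOLLOW(S)
round 1:
  B→C C: FOLLOW(C) ⊇ FIRST(C) = {a,b}; new: +{a,b}
  S→B a a: FOLLOW(B) ⊇ FIRST(a) = {a}; new: +{a}
  S→S C B: FOLLOW(S) ⊇ FIRST(C) = {a,b}; new: +{a,b}
  S→S C B: FOLLOW(B) ⊇ FOLLOW(S) ⊇ {$,a,b}; new: +{$,b}
  S→a A: FOLLOW(A) ⊇ FOLLOW(S) ⊇ {$,a,b}; new: +{$,a,b}
  FOLLOW(S)={$,a,b}  FOLLOW(A)={$,a,b}  FOLLOW(B)={$,a,b}  FOLLOW(C)={a,b}
round 2:
  B→C C: FOLLOW(C) ⊇ FOLLOW(B) ⊇ {$,a,b}; new: +{$}
  FOLLOW(S)={$,a,b}  FOLLOW(A)={$,a,b}  FOLLOW(B)={$,a,b}  FOLLOW(C)={$,a,b}
round 3: (stable)
  FOLLOW(S)={$,a,b}  FOLLOW(A)={$,a,b}  FOLLOW(B)={$,a,b}  FOLLOW(C)={$,a,b}

FOLLOW(S) = ["$", "a", "b"]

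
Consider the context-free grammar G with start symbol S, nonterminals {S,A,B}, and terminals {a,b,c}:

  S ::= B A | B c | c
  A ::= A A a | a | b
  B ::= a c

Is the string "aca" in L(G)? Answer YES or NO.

Convert to CNF:
  S -> B A | B T1 | c
  A -> A X2 | a | b
  B -> T0 T1
  T0 -> a
  T1 -> c
  X2 -> A T0

CYK fill:
  [0..0]={A,T0}  "a"  orig:{A}
  [1..1]={S,T1}  "c"  orig:{S}
  [2..2]={A,T0}  "a"  orig:{A}
  [0..1]={B}  "ac"
  [1..2]=∅  "ca"
  [0..2]={S}  "aca"

S ∈ T[0,2] ⇒ YES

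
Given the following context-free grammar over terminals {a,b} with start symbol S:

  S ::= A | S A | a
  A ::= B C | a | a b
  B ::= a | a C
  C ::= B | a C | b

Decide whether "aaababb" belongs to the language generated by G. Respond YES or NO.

Convert to CNF:
  S -> B C | S A | T0 T1 | a
  A -> B C | T0 T1 | a
  B -> T0 C | a
  C -> T0 C | a | b
  T0 -> a
  T1 -> b

Fill CYK table bottom-up:
  cell(0,0) a: {A,B,C,S,T0}  orig:{A,B,C,S}
  cell(1,1) a: {A,B,C,S,T0}  orig:{A,B,C,S}
  cell(2,2) a: {A,B,C,S,T0}  orig:{A,B,C,S}
  cell(3,3) b: {C,T1}  orig:{C}
  cell(4,4) a: {A,B,C,S,T0}  orig:{A,B,C,S}
  cell(5,5) b: {C,T1}  orig:{C}
  cell(6,6) b: {C,T1}  orig:{C}
  cell(0,1) aa: {A,B,C,S}
  cell(1,2) aa: {A,B,C,S}
  cell(2,3) ab: {A,B,C,S}
  cell(3,4) ba: ∅
  cell(4,5) ab: {A,B,C,S}
  cell(5,6) bb: ∅
  cell(0,2) aaa: {A,B,C,S}
  cell(1,3) aab: {A,B,C,S}
  cell(2,4) aba: {A,S}
  cell(3,5) bab: ∅
  cell(4,6) abb: {A,S}
  cell(0,3) aaab: {A,B,C,S}
  cell(1,4) aaba: {A,S}
  cell(2,5) abab: {A,S}
  cell(3,6) babb: ∅
  cell(0,4) aaaba: {A,S}
  cell(1,5) aabab: {A,S}
  cell(2,6) ababb: {S}
  cell(0,5) aaabab: {A,S}
  cell(1,6) aababb: {S}
  cell(0,6) aaababb: {S}

S ∈ T[0,6] ⇒ YES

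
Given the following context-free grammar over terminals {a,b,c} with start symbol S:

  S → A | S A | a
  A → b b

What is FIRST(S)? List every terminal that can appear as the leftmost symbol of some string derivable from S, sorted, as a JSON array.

FIRST sets, iterate to fixpoint:
[1]
  A via A→b b: +{b}
  S via S→A: +{b}
  S via S→a: +{a}
  FIRST(S)={a,b}  FIRST(A)={b}
[2] (stable)
  FIRST(S)={a,b}  FIRST(A)={b}

FIRST(S) = ["a", "b"]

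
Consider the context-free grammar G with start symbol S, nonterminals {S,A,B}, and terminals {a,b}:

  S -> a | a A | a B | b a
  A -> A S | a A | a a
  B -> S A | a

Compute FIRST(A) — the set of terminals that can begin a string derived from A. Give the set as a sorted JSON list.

FIRST iteration:
pass 1:
  A via A→a A: +{a}
  B via B→a: +{a}
  S via S→a: +{a}
  S via S→b a: +{b}
  S: {a,b}  A: {a}  B: {a}
pass 2:
  B via B→S A: +{b}
  S: {a,b}  A: {a}  B: {a,b}
pass 3: (stable)
  S: {a,b}  A: {a}  B: {a,b}

FIRST(A) = ["a"]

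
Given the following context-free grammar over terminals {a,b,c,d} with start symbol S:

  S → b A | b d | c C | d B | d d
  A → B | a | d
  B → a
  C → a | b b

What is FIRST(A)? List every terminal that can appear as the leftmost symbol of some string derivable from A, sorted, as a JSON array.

FIRST sets, iterate to fixpoint:
round 1:
  A via A→a: +{a}
  A via A→d: +{d}
  B via B→a: +{a}
  C via C→a: +{a}
  C via C→b b: +{b}
  S via S→b A: +{b}
  S via S→c C: +{c}
  S via S→d B: +{d}
  FIRST(S)={b,c,d}  FIRST(A)={a,d}  FIRST(B)={a}  FIRST(C)={a,b}
round 2: (no change)
  FIRST(S)={b,c,d}  FIRST(A)={a,d}  FIRST(B)={a}  FIRST(C)={a,b}

FIRST(A) = ["a", "d"]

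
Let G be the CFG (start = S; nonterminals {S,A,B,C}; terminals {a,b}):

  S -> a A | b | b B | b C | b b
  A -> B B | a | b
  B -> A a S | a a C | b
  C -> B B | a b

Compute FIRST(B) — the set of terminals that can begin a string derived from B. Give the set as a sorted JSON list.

FIRST sets, iterate to fixpoint:
round 1:
  A via A→a: +{a}
  A via A→b: +{b}
  B via B→A a S: +{a,b}
  C via C→B B: +{a,b}
  S via S→a A: +{a}
  S via S→b: +{b}
  S: {a,b}  A: {a,b}  B: {a,b}  C: {a,b}
round 2: done
  S: {a,b}  A: {a,b}  B: {a,b}  C: {a,b}

FIRST(B) = ["a", "b"]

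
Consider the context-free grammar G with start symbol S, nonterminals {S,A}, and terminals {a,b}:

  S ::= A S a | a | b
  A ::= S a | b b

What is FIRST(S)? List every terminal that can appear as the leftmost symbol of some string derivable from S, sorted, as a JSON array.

Compute FIRST by fixpoint:
round 1:
  A via A→b b: +{b}
  S via S→A S a: +{b}
  S via S→a: +{a}
  FIRST[S]={a,b}  FIRST[A]={b}
round 2:
  A via A→S a: +{a}
  FIRST[S]={a,b}  FIRST[A]={a,b}
round 3: — fixpoint
  FIRST[S]={a,b}  FIRST[A]={a,b}

FIRST(S) = ["a", "b"]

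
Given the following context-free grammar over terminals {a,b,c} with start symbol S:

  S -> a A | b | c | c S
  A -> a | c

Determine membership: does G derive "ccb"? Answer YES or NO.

Convert to CNF:
  S -> T0 A | T1 S | b | c
  A -> a | c
  T0 -> a
  T1 -> c

CYK fill:
  [0..0]={A,S,T1}  "c"  orig:{A,S}
  [1..1]={A,S,T1}  "c"  orig:{A,S}
  [2..2]={S}  "b"
  [0..1]={S}  "cc"
  [1..2]={S}  "cb"
  [0..2]={S}  "ccb"

S ∈ T[0,2] ⇒ YES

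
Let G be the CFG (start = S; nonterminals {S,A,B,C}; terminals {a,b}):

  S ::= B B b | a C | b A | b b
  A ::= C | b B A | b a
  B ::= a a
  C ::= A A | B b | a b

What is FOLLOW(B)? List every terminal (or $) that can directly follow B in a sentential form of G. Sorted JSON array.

FIRST iteration:
pass 1:
  A via A→b B A: +{b}
  B via B→a a: +{a}
  C via C→A A: +{b}
  C via C→B b: +{a}
  S via S→B B b: +{a}
  S via S→b A: +{b}
  S: {a,b}  A: {b}  B: {a}  C: {a,b}
pass 2:
  A via A→C: +{a}
  S: {a,b}  A: {a,b}  B: {a}  C: {a,b}
pass 3: (no change)
  S: {a,b}  A: {a,b}  B: {a}  C: {a,b}

Compute FOLLOW by fixpoint:
FOLLOW(S) := {$}
[1]
  A→b B A: FOLLOW(B) ⊇ FIRST(A) = {a,b}; new: +{a,b}
  C→A A: FOLLOW(A) ⊇ FIRST(A) = {a,b}; new: +{a,b}
  S→a C: FOLLOW(C) ⊇ FOLLOW(S) ⊇ {$}; new: +{$}
  S→b A: FOLLOW(A) ⊇ FOLLOW(S) ⊇ {$}; new: +{$}
  FOLLOW(S)={$}  FOLLOW(A)={$,a,b}  FOLLOW(B)={a,b}  FOLLOW(C)={$}
[2]
  A→C: FOLLOW(C) ⊇ FOLLOW(A) ⊇ {$,a,b}; new: +{a,b}
  FOLLOW(S)={$}  FOLLOW(A)={$,a,b}  FOLLOW(B)={a,b}  FOLLOW(C)={$,a,b}
[3] (stable)
  FOLLOW(S)={$}  FOLLOW(A)={$,a,b}  FOLLOW(B)={a,b}  FOLLOW(C)={$,a,b}

FOLLOW(B) = ["a", "b"]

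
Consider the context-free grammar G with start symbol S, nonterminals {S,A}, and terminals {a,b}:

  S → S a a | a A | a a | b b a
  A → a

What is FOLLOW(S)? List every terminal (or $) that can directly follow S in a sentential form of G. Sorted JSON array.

Compute FIRST by fixpoint:
[1]
  A via A→a: +{a}
  S via S→a A: +{a}
  S via S→b b a: +{b}
  FIRST(S)={a,b}  FIRST(A)={a}
[2] (no change)
  FIRST(S)={a,b}  FIRST(A)={a}

FOLLOW sets:
FOLLOW(S) := {$}
pass 1:
  S→S a a: FOLLOW(S) ⊇ FIRST(a) = {a}; new: +{a}
  S→a A: FOLLOW(A) ⊇ FOLLOW(S) ⊇ {$,a}; new: +{$,a}
  FOLLOW(S)={$,a}  FOLLOW(A)={$,a}
pass 2: done
  FOLLOW(S)={$,a}  FOLLOW(A)={$,a}

FOLLOW(S) = ["$", "a"]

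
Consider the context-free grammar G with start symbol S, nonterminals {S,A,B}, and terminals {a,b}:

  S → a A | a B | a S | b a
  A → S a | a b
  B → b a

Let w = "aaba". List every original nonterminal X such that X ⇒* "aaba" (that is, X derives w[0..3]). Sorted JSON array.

CNF form of G:
  S -> T0 A | T0 B | T0 S | T1 T0
  A -> S T0 | T0 T1
  B -> T1 T0
  T0 -> a
  T1 -> b

Fill CYK table bottom-up (cells [i..j] with 0 ≤ i ≤ j ≤ 3 only):
  cell(0,0) a: {T0}  orig:{}
  cell(1,1) a: {T0}  orig:{}
  cell(2,2) b: {T1}  orig:{}
  cell(3,3) a: {T0}  orig:{}
  cell(0,1) aa: ∅
  cell(1,2) ab: {A}
  cell(2,3) ba: {B,S}
  cell(0,2) aab: {S}
  cell(1,3) aba: {S}
  cell(0,3) aaba: {A,S}

Original NTs in T[0,3] deriving "aaba": ["A", "S"]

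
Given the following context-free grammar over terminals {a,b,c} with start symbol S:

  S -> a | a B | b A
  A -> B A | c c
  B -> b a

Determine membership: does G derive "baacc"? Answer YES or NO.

CNF form of G:
  S -> T1 A | T2 B | a
  A -> B A | T0 T0
  B -> T1 T2
  T0 -> c
  T1 -> b
  T2 -> a

CYK table (by increasing span):
  T[0,0] 'b' = {T1}  orig:{}
  T[1,1] 'a' = {S,T2}  orig:{S}
  T[2,2] 'a' = {S,T2}  orig:{S}
  T[3,3] 'c' = {T0}  orig:{}
  T[4,4] 'c' = {T0}  orig:{}
  T[0,1] 'ba' = {B}
  T[1,2] 'aa' = ∅
  T[2,3] 'ac' = ∅
  T[3,4] 'cc' = {A}
  T[0,2] 'baa' = ∅
  T[1,3] 'aac' = ∅
  T[2,4] 'acc' = ∅
  T[0,3] 'baac' = ∅
  T[1,4] 'aacc' = ∅
  T[0,4] 'baacc' = ∅

S ∉ T[0,4] ⇒ NO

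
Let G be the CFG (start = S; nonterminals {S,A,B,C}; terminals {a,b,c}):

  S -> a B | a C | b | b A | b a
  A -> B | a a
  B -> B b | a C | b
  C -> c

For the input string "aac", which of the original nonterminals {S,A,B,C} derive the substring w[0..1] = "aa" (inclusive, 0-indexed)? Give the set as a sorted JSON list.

CNF form of G:
  S -> T0 A | T0 T1 | T1 B | T1 C | b
  A -> B T0 | T1 C | T1 T1 | b
  B -> B T0 | T1 C | b
  C -> c
  T0 -> b
  T1 -> a

Fill CYK table bottom-up — only the sub-triangle for w[0..1]:
  T[0,0] 'a' = {T1}  orig:{}
  T[1,1] 'a' = {T1}  orig:{}
  T[0,1] 'aa' = {A}

Original NTs in T[0,1] deriving "aa": ["A"]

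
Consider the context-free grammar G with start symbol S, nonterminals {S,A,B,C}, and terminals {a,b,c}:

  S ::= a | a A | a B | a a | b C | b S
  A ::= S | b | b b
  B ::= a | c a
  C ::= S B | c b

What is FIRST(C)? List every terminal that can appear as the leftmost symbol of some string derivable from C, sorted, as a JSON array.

Compute FIRST by fixpoint:
round 1:
  A via A→b: +{b}
  B via B→a: +{a}
  B via B→c a: +{c}
  C via C→c b: +{c}
  S via S→a: +{a}
  S via S→b C: +{b}
  FIRST[S]={a,b}  FIRST[A]={b}  FIRST[B]={a,c}  FIRST[C]={c}
round 2:
  A via A→S: +{a}
  C via C→S B: +{a,b}
  FIRST[S]={a,b}  FIRST[A]={a,b}  FIRST[B]={a,c}  FIRST[C]={a,b,c}
round 3: done
  FIRST[S]={a,b}  FIRST[A]={a,b}  FIRST[B]={a,c}  FIRST[C]={a,b,c}

FIRST(C) = ["a", "b", "c"]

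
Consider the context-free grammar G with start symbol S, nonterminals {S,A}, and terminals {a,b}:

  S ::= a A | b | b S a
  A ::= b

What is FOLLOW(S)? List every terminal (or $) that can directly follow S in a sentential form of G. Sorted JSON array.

FIRST iteration:
[1]
  A via A→b: +{b}
  S via S→a A: +{a}
  S via S→b: +{b}
  FIRST(S)={a,b}  FIRST(A)={b}
[2] done
  FIRST(S)={a,b}  FIRST(A)={b}

FOLLOW iteration:
initialize: $ ∈ FOLLOW(S)
pass 1:
  S→a A: FOLLOW(A) ⊇ FOLLOW(S) ⊇ {$}; new: +{$}
  S→b S a: FOLLOW(S) ⊇ FIRST(a) = {a}; new: +{a}
  S: {$,a}  A: {$}
pass 2:
  S→a A: FOLLOW(A) ⊇ FOLLOW(S) ⊇ {$,a}; new: +{a}
  S: {$,a}  A: {$,a}
pass 3: (stable)
  S: {$,a}  A: {$,a}

FOLLOW(S) = ["$", "a"]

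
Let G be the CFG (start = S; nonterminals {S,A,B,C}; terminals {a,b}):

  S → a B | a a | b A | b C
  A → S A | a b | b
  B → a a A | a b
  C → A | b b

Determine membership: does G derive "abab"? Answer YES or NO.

CNF form of G:
  S -> T0 B | T0 T0 | T1 A | T1 C
  A -> S A | T0 T1 | b
  B -> T0 T1 | T0 X2
  C -> S A | T0 T1 | T1 T1 | b
  T0 -> a
  T1 -> b
  X2 -> T0 A

Fill CYK table bottom-up:
  [0..0]={T0}  "a"  orig:{}
  [1..1]={A,C,T1}  "b"  orig:{A,C}
  [2..2]={T0}  "a"  orig:{}
  [3..3]={A,C,T1}  "b"  orig:{A,C}
  [0..1]={A,B,C,X2}  "ab"  orig:{A,B,C}
  [1..2]=∅  "ba"
  [2..3]={A,B,C,X2}  "ab"  orig:{A,B,C}
  [0..2]=∅  "aba"
  [1..3]={S}  "bab"
  [0..3]=∅  "abab"

S ∉ T[0,3] ⇒ NO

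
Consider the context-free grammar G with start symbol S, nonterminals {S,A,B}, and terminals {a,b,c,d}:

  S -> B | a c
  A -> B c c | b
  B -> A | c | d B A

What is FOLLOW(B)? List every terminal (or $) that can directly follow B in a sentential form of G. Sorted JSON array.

FIRST sets, iterate to fixpoint:
iter 1:
  A via A→b: +{b}
  B via B→A: +{b}
  B via B→c: +{c}
  B via B→d B A: +{d}
  S via S→B: +{b,c,d}
  S via S→a c: +{a}
  S: {a,b,c,d}  A: {b}  B: {b,c,d}
iter 2:
  A via A→B c c: +{c,d}
  S: {a,b,c,d}  A: {b,c,d}  B: {b,c,d}
iter 3: (no change)
  S: {a,b,c,d}  A: {b,c,d}  B: {b,c,d}

Compute FOLLOW by fixpoint:
initialize: $ ∈ FOLLOW(S)
pass 1:
  A→B c c: FOLLOW(B) ⊇ FIRST(c) = {c}; new: +{c}
  B→A: FOLLOW(A) ⊇ FOLLOW(B) ⊇ {c}; new: +{c}
  B→d B A: FOLLOW(B) ⊇ FIRST(A) = {b,c,d}; new: +{b,d}
  B→d B A: FOLLOW(A) ⊇ FOLLOW(B) ⊇ {b,c,d}; new: +{b,d}
  S→B: FOLLOW(B) ⊇ FOLLOW(S) ⊇ {$}; new: +{$}
  FOLLOW(S)={$}  FOLLOW(A)={b,c,d}  FOLLOW(B)={$,b,c,d}
pass 2:
  B→A: FOLLOW(A) ⊇ FOLLOW(B) ⊇ {$,b,c,d}; new: +{$}
  FOLLOW(S)={$}  FOLLOW(A)={$,b,c,d}  FOLLOW(B)={$,b,c,d}
pass 3: — fixpoint
  FOLLOW(S)={$}  FOLLOW(A)={$,b,c,d}  FOLLOW(B)={$,b,c,d}

FOLLOW(B) = ["$", "b", "c", "d"]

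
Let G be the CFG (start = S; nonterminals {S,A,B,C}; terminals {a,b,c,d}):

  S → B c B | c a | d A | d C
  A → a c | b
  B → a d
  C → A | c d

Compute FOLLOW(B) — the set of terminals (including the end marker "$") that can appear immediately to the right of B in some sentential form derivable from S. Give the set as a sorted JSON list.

FIRST sets, iterate to fixpoint:
pass 1:
  A via A→a c: +{a}
  A via A→b: +{b}
  B via B→a d: +{a}
  C via C→A: +{a,b}
  C via C→c d: +{c}
  S via S→B c B: +{a}
  S via S→c a: +{c}
  S via S→d A: +{d}
  FIRST(S)={a,c,d}  FIRST(A)={a,b}  FIRST(B)={a}  FIRST(C)={a,b,c}
pass 2: done
  FIRST(S)={a,c,d}  FIRST(A)={a,b}  FIRST(B)={a}  FIRST(C)={a,b,c}

Compute FOLLOW by fixpoint:
FOLLOW(S) := {$}
round 1:
  S→B c B: FOLLOW(B) ⊇ FIRST(c) = {c}; new: +{c}
  S→B c B: FOLLOW(B) ⊇ FOLLOW(S) ⊇ {$}; new: +{$}
  S→d A: FOLLOW(A) ⊇ FOLLOW(S) ⊇ {$}; new: +{$}
  S→d C: FOLLOW(C) ⊇ FOLLOW(S) ⊇ {$}; new: +{$}
  S: {$}  A: {$}  B: {$,c}  C: {$}
round 2: done
  S: {$}  A: {$}  B: {$,c}  C: {$}

FOLLOW(B) = ["$", "c"]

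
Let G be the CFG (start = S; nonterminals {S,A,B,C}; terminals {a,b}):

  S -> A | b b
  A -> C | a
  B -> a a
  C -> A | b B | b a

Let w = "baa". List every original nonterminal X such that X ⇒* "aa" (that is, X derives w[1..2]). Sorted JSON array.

Convert to CNF:
  S -> T0 B | T0 T0 | T0 T1 | a
  A -> T0 B | T0 T1 | a
  B -> T1 T1
  C -> T0 B | T0 T1 | a
  T0 -> b
  T1 -> a

Fill CYK table bottom-up, restricted to cells inside w[1..2]:
  cell(1,1) a: {A,C,S,T1}  orig:{A,C,S}
  cell(2,2) a: {A,C,S,T1}  orig:{A,C,S}
  cell(1,2) aa: {B}

Original NTs in T[1,2] deriving "aa": ["B"]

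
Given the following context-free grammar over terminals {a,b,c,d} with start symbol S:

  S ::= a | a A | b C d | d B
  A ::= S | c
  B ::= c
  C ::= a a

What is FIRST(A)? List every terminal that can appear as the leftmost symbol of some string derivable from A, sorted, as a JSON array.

FIRST iteration:
iter 1:
  A via A→c: +{c}
  B via B→c: +{c}
  C via C→a a: +{a}
  S via S→a: +{a}
  S via S→b C d: +{b}
  S via S→d B: +{d}
  FIRST(S)={a,b,d}  FIRST(A)={c}  FIRST(B)={c}  FIRST(C)={a}
iter 2:
  A via A→S: +{a,b,d}
  FIRST(S)={a,b,d}  FIRST(A)={a,b,c,d}  FIRST(B)={c}  FIRST(C)={a}
iter 3: done
  FIRST(S)={a,b,d}  FIRST(A)={a,b,c,d}  FIRST(B)={c}  FIRST(C)={a}

FIRST(A) = ["a", "b", "c", "d"]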